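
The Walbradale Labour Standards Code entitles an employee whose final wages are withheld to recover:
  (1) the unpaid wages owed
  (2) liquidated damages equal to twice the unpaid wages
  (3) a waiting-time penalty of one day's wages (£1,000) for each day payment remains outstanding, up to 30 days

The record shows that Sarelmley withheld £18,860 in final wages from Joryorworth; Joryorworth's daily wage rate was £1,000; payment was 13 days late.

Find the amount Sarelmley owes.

£69,580

Doubled: 2 × £18,860 = £37,720
Penalty days: min(13, 30) = 13
Waiting-time penalty: 13 × £1,000 = £13,000
Total award: £18,860 + £37,720 + £13,000 = £69,580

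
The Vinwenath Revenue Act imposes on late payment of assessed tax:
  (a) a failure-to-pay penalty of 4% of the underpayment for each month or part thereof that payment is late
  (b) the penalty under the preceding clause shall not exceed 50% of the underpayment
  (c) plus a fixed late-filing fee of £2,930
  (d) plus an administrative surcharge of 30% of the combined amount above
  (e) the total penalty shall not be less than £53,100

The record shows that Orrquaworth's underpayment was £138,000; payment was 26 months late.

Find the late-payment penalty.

Penalty: £93,509

Accrued rate: 4% × 26 = 104%, capped at 50% → 50%
Failure-to-pay penalty: 50% of £138,000 = £69,000
Penalty before surcharge: £69,000 + £2,930 = £71,930
Administrative surcharge: 30% of £71,930 = £21,579
Total penalty: £71,930 + £21,579 = £93,509
Minimum £53,100: £93,509 meets the minimum, no increase.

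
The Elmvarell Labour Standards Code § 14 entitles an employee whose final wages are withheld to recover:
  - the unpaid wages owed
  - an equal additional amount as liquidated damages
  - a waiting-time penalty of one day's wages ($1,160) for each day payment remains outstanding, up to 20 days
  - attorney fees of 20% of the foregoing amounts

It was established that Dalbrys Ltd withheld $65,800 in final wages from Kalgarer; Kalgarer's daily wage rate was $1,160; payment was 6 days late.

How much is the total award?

$166,272

Liquidated damages (equal amount): $65,800
Penalty days: min(6, 20) = 6
Waiting-time penalty: 6 × $1,160 = $6,960
Subtotal: $65,800 + $65,800 + $6,960 = $138,560
Attorney fees: 20% of $138,560 = $27,712
Total award: $138,560 + $27,712 = $166,272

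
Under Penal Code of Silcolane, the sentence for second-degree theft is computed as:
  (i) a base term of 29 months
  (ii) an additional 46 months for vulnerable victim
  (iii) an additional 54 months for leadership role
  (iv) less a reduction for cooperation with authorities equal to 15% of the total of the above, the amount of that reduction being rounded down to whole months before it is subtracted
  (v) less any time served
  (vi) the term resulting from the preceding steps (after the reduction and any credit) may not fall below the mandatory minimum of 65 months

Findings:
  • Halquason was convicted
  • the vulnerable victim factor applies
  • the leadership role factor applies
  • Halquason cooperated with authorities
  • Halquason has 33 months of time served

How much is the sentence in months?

77 months

Vulnerable victim enhancement: +46 months
Leadership role enhancement: +54 months
Adjusted term: 29 months + 46 months + 54 months = 129 months
Cooperation with authorities reduction: 15% of 129 months = 19 months (rounded down)
After reduction: 129 − 19 = 110 months
Less time served: 110 months − 33 months = 77 months
Minimum 65 months: 77 months meets the minimum, no increase.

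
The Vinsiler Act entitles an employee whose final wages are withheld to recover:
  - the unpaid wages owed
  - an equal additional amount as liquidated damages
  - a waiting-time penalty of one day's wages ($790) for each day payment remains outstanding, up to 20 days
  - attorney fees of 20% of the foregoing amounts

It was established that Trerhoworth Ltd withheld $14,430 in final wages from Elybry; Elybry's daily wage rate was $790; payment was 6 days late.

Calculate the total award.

Liquidated damages (equal amount): $14,430
Penalty days: min(6, 20) = 6
Waiting-time penalty: 6 × $790 = $4,740
Subtotal: $14,430 + $14,430 + $4,740 = $33,600
Attorney fees: 20% of $33,600 = $6,720
Total award: $33,600 + $6,720 = $40,320

$40,320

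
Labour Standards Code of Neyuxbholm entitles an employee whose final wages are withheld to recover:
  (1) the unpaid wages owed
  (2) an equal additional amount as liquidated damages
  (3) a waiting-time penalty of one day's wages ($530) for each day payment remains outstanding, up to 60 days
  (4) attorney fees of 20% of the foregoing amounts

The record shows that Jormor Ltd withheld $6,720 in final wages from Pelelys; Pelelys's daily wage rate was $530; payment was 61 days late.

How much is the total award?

Liquidated damages (equal amount): $6,720
Penalty days: min(61, 60) = 60
Waiting-time penalty: 60 × $530 = $31,800
Subtotal: $6,720 + $6,720 + $31,800 = $45,240
Attorney fees: 20% of $45,240 = $9,048
Total award: $45,240 + $9,048 = $54,288

$54,288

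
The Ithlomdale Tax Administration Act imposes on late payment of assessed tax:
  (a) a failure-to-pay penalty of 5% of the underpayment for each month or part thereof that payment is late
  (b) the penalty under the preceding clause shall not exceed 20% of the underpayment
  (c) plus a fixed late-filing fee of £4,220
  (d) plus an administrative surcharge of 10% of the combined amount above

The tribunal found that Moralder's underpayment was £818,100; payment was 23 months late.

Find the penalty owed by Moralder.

Accrued rate: 5% × 23 = 115%, capped at 20% → 20%
Failure-to-pay penalty: 20% of £818,100 = £163,620
Penalty before surcharge: £163,620 + £4,220 = £167,840
Administrative surcharge: 10% of £167,840 = £16,784
Total penalty: £167,840 + £16,784 = £184,624

Penalty: £184,624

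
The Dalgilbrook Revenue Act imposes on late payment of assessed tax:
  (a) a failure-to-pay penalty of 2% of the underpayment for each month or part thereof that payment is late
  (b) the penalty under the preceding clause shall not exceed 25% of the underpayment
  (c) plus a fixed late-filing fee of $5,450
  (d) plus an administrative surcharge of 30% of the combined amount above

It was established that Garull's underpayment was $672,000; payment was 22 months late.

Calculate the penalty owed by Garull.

$225,485

Accrued rate: 2% × 22 = 44%, capped at 25% → 25%
Failure-to-pay penalty: 25% of $672,000 = $168,000
Penalty before surcharge: $168,000 + $5,450 = $173,450
Administrative surcharge: 30% of $173,450 = $52,035
Total penalty: $173,450 + $52,035 = $225,485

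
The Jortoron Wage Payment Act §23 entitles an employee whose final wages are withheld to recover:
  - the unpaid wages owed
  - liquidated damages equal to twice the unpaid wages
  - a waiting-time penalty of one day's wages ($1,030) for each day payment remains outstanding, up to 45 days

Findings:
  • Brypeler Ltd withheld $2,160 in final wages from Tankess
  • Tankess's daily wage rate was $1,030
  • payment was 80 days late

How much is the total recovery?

$52,830

Doubled: 2 × $2,160 = $4,320
Penalty days: min(80, 45) = 45
Waiting-time penalty: 45 × $1,030 = $46,350
Total award: $2,160 + $4,320 + $46,350 = $52,830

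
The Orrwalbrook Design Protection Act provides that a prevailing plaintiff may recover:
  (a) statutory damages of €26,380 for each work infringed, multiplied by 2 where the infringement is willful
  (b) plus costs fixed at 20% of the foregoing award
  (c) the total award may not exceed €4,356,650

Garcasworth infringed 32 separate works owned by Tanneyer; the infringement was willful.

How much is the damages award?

€2,025,984

Statutory damages: 32 × €26,380 = €844,160
Doubled: 2 × €844,160 = €1,688,320
Costs: 20% of €1,688,320 = €337,664
Award plus costs: €1,688,320 + €337,664 = €2,025,984
Cap at €4,356,650: €2,025,984 is within the cap, no reduction.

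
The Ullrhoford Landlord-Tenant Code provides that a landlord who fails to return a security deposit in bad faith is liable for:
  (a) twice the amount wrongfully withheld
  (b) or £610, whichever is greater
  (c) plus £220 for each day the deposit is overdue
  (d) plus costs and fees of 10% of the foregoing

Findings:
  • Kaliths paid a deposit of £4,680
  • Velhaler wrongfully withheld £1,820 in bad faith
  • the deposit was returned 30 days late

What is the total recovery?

£11,264

Doubled: 2 × £1,820 = £3,640
Minimum £610: £3,640 meets the minimum, no increase.
Late-return penalty: 30 × £220 = £6,600
Damages plus late penalty: £3,640 + £6,600 = £10,240
Costs and fees: 10% of £10,240 = £1,024
Total recovery: £10,240 + £1,024 = £11,264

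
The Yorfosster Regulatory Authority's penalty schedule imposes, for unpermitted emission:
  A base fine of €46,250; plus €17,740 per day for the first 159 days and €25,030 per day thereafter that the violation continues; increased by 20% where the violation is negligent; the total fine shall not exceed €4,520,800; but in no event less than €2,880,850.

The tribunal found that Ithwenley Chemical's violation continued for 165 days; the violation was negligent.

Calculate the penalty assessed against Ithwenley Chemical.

€3,620,508

First 159 days: 159 × €17,740 = €2,820,660
Remaining days: (165 − 159) × €25,030 = €150,180
Per-day component: €2,820,660 + €150,180 = €2,970,840
Base plus per-day: €46,250 + €2,970,840 = €3,017,090
Enhancement: 20% of €3,017,090 = €603,418
Enhanced fine: €3,017,090 + €603,418 = €3,620,508
Cap at €4,520,800: €3,620,508 is within the cap, no reduction.
Minimum €2,880,850: €3,620,508 meets the minimum, no increase.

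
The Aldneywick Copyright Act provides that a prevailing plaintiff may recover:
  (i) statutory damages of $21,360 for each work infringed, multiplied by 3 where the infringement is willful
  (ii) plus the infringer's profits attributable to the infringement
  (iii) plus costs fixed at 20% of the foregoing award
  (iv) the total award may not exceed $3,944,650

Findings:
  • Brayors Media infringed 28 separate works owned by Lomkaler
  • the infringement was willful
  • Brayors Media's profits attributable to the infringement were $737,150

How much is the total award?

$3,037,668

Statutory damages: 28 × $21,360 = $598,080
Trebled: 3 × $598,080 = $1,794,240
Combined award: $1,794,240 + $737,150 = $2,531,390
Costs: 20% of $2,531,390 = $506,278
Award plus costs: $2,531,390 + $506,278 = $3,037,668
Cap at $3,944,650: $3,037,668 is within the cap, no reduction.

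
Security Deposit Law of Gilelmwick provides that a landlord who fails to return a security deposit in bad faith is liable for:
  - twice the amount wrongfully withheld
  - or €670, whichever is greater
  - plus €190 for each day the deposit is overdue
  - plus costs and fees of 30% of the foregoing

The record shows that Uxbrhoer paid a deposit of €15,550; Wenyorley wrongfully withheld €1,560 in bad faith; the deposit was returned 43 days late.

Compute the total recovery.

€14,677

Doubled: 2 × €1,560 = €3,120
Minimum €670: €3,120 meets the minimum, no increase.
Late-return penalty: 43 × €190 = €8,170
Damages plus late penalty: €3,120 + €8,170 = €11,290
Costs and fees: 30% of €11,290 = €3,387
Total recovery: €11,290 + €3,387 = €14,677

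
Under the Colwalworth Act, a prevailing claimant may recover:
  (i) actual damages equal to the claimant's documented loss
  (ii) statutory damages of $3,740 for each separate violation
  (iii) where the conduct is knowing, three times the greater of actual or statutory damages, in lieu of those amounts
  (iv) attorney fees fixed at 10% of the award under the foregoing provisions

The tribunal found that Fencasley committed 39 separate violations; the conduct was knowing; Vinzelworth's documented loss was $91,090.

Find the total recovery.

Statutory damages: 39 × $3,740 = $145,860
Greater of actual damages ($91,090) or statutory damages ($145,860): $145,860
Trebled: 3 × $145,860 = $437,580
Attorney fees: 10% of $437,580 = $43,758
Total recovery: $437,580 + $43,758 = $481,338

$481,338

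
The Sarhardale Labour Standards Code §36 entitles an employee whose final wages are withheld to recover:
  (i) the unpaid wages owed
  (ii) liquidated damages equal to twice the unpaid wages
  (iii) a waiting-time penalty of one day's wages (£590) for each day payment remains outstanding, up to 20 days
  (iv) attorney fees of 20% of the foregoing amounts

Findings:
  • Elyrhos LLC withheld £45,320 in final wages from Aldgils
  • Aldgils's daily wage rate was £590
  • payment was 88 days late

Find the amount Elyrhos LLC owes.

Doubled: 2 × £45,320 = £90,640
Penalty days: min(88, 20) = 20
Waiting-time penalty: 20 × £590 = £11,800
Subtotal: £45,320 + £90,640 + £11,800 = £147,760
Attorney fees: 20% of £147,760 = £29,552
Total award: £147,760 + £29,552 = £177,312

Total award: £177,312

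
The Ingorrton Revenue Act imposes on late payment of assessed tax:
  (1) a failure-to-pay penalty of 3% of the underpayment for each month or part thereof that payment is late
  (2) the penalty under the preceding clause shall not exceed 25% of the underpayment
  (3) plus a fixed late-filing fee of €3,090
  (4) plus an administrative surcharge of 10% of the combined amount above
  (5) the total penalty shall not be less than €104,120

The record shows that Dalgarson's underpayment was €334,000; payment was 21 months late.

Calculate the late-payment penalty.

€104,120

Accrued rate: 3% × 21 = 63%, capped at 25% → 25%
Failure-to-pay penalty: 25% of €334,000 = €83,500
Penalty before surcharge: €83,500 + €3,090 = €86,590
Administrative surcharge: 10% of €86,590 = €8,659
Total penalty: €86,590 + €8,659 = €95,249
Minimum €104,120: €95,249 is below the minimum → €104,120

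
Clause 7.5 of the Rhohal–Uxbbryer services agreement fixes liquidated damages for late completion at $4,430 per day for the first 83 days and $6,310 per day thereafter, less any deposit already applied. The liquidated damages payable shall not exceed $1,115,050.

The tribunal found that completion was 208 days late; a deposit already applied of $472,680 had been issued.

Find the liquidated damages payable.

Liquidated damages: $683,760

First 83 days: 83 × $4,430 = $367,690
Remaining days: (208 − 83) × $6,310 = $788,750
Accrued per-day damages: $367,690 + $788,750 = $1,156,440
Less deposit already applied: $1,156,440 − $472,680 = $683,760
Cap at $1,115,050: $683,760 is within the cap, no reduction.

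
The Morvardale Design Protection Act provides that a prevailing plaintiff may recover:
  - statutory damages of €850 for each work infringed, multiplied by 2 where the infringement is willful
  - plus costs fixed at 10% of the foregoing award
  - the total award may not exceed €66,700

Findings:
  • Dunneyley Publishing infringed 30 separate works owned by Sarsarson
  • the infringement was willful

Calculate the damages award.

Award: €56,100

Statutory damages: 30 × €850 = €25,500
Doubled: 2 × €25,500 = €51,000
Costs: 10% of €51,000 = €5,100
Award plus costs: €51,000 + €5,100 = €56,100
Cap at €66,700: €56,100 is within the cap, no reduction.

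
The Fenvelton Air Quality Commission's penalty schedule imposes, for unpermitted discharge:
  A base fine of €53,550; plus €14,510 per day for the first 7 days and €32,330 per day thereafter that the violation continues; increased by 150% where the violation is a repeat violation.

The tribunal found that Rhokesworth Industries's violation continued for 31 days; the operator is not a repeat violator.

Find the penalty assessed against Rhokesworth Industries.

Civil penalty: €931,040

First 7 days: 7 × €14,510 = €101,570
Remaining days: (31 − 7) × €32,330 = €775,920
Per-day component: €101,570 + €775,920 = €877,490
Base plus per-day: €53,550 + €877,490 = €931,040
The operator is not a repeat violator: no 150% increase.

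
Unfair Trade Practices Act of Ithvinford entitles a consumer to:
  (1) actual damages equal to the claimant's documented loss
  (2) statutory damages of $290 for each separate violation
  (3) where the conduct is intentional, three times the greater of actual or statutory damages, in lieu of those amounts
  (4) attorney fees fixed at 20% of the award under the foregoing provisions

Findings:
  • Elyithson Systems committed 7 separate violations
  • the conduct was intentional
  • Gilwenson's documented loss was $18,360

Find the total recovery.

$66,096

Statutory damages: 7 × $290 = $2,030
Greater of actual damages ($18,360) or statutory damages ($2,030): $18,360
Trebled: 3 × $18,360 = $55,080
Attorney fees: 20% of $55,080 = $11,016
Total recovery: $55,080 + $11,016 = $66,096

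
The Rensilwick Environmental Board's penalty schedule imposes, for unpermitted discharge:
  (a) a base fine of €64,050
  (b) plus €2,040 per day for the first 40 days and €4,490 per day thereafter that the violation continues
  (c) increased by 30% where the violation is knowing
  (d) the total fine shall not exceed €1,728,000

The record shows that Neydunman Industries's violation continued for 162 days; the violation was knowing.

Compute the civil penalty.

€901,459

First 40 days: 40 × €2,040 = €81,600
Remaining days: (162 − 40) × €4,490 = €547,780
Per-day component: €81,600 + €547,780 = €629,380
Base plus per-day: €64,050 + €629,380 = €693,430
Enhancement: 30% of €693,430 = €208,029
Enhanced fine: €693,430 + €208,029 = €901,459
Cap at €1,728,000: €901,459 is within the cap, no reduction.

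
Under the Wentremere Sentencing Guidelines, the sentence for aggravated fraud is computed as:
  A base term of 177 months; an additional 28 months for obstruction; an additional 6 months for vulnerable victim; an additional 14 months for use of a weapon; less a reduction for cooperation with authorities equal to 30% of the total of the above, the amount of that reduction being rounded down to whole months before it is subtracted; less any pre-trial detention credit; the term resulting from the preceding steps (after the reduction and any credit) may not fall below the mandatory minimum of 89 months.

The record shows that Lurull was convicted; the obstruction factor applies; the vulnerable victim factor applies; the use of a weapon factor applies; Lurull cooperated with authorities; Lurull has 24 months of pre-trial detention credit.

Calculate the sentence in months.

Obstruction enhancement: +28 months
Vulnerable victim enhancement: +6 months
Use of a weapon enhancement: +14 months
Adjusted term: 177 months + 28 months + 6 months + 14 months = 225 months
Cooperation with authorities reduction: 30% of 225 months = 67 months (rounded down)
After reduction: 225 − 67 = 158 months
Less pre-trial detention credit: 158 months − 24 months = 134 months
Minimum 89 months: 134 months meets the minimum, no increase.

134 months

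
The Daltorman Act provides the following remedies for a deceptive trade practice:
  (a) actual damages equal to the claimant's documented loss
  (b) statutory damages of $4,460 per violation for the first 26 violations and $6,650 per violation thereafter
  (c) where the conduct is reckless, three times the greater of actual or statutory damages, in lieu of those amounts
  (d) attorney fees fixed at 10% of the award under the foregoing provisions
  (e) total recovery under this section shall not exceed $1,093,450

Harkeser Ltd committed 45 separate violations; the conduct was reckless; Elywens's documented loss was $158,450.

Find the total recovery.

$799,623

First 26 violations: 26 × $4,460 = $115,960
Remaining violations: (45 − 26) × $6,650 = $126,350
Statutory damages: $115,960 + $126,350 = $242,310
Greater of actual damages ($158,450) or statutory damages ($242,310): $242,310
Trebled: 3 × $242,310 = $726,930
Attorney fees: 10% of $726,930 = $72,693
Total before cap: $726,930 + $72,693 = $799,623
Cap at $1,093,450: $799,623 is within the cap, no reduction.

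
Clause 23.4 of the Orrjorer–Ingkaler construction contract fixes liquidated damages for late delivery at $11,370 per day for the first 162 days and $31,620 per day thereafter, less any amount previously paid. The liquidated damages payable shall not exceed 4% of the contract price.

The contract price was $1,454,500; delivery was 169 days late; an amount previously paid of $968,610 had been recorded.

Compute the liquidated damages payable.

First 162 days: 162 × $11,370 = $1,841,940
Remaining days: (169 − 162) × $31,620 = $221,340
Accrued per-day damages: $1,841,940 + $221,340 = $2,063,280
Less amount previously paid: $2,063,280 − $968,610 = $1,094,670
Cap: 4% of $1,454,500 = $58,180
Cap at $58,180: $1,094,670 exceeds the cap → $58,180

$58,180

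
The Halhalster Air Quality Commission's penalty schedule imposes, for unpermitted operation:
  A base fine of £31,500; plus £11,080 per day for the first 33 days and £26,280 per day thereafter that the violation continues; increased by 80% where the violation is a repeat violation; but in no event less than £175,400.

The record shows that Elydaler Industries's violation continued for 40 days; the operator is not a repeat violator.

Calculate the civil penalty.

Civil penalty: £581,100

First 33 days: 33 × £11,080 = £365,640
Remaining days: (40 − 33) × £26,280 = £183,960
Per-day component: £365,640 + £183,960 = £549,600
Base plus per-day: £31,500 + £549,600 = £581,100
The operator is not a repeat violator: no 80% increase.
Minimum £175,400: £581,100 meets the minimum, no increase.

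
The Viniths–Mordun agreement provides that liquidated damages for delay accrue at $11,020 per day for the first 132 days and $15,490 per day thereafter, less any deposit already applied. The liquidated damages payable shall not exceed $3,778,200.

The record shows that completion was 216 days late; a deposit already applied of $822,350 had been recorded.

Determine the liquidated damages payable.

First 132 days: 132 × $11,020 = $1,454,640
Remaining days: (216 − 132) × $15,490 = $1,301,160
Accrued per-day damages: $1,454,640 + $1,301,160 = $2,755,800
Less deposit already applied: $2,755,800 − $822,350 = $1,933,450
Cap at $3,778,200: $1,933,450 is within the cap, no reduction.

$1,933,450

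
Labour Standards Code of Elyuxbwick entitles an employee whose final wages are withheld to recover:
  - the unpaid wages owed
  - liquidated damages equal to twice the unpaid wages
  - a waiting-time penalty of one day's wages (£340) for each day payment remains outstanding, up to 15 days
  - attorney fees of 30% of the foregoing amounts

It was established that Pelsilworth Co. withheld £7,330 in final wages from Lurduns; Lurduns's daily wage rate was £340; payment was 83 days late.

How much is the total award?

£35,217

Doubled: 2 × £7,330 = £14,660
Penalty days: min(83, 15) = 15
Waiting-time penalty: 15 × £340 = £5,100
Subtotal: £7,330 + £14,660 + £5,100 = £27,090
Attorney fees: 30% of £27,090 = £8,127
Total award: £27,090 + £8,127 = £35,217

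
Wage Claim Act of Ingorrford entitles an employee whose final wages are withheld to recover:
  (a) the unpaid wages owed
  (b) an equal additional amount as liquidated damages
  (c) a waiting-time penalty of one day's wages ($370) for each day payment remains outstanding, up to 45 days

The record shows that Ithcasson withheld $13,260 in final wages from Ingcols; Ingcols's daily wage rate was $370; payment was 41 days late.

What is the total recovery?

$41,690

Liquidated damages (equal amount): $13,260
Penalty days: min(41, 45) = 41
Waiting-time penalty: 41 × $370 = $15,170
Total award: $13,260 + $13,260 + $15,170 = $41,690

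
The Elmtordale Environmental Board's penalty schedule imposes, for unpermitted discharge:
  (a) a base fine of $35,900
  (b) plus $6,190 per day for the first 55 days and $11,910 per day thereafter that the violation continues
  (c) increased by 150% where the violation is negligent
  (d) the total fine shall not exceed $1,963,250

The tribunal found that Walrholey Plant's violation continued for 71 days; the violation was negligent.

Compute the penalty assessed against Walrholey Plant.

$1,417,275

First 55 days: 55 × $6,190 = $340,450
Remaining days: (71 − 55) × $11,910 = $190,560
Per-day component: $340,450 + $190,560 = $531,010
Base plus per-day: $35,900 + $531,010 = $566,910
Enhancement: 150% of $566,910 = $850,365
Enhanced fine: $566,910 + $850,365 = $1,417,275
Cap at $1,963,250: $1,417,275 is within the cap, no reduction.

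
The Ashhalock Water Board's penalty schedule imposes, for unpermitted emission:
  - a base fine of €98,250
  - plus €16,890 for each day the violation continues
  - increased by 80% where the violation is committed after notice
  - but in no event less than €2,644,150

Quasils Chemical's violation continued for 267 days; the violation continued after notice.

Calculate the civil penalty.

Per-day component: 267 × €16,890 = €4,509,630
Base plus per-day: €98,250 + €4,509,630 = €4,607,880
Enhancement: 80% of €4,607,880 = €3,686,304
Enhanced fine: €4,607,880 + €3,686,304 = €8,294,184
Minimum €2,644,150: €8,294,184 meets the minimum, no increase.

Civil penalty: €8,294,184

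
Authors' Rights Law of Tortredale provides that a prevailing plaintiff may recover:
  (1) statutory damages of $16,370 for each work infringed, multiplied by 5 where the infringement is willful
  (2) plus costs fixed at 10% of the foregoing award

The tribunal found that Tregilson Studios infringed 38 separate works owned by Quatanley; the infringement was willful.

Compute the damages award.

Statutory damages: 38 × $16,370 = $622,060
Multiplied by 5: 5 × $622,060 = $3,110,300
Costs: 10% of $3,110,300 = $311,030
Award plus costs: $3,110,300 + $311,030 = $3,421,330

$3,421,330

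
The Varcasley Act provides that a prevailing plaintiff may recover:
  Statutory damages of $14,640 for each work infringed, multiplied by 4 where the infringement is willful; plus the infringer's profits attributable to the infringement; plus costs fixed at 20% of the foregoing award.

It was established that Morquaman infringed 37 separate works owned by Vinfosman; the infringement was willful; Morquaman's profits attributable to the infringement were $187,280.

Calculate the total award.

$2,824,800

Statutory damages: 37 × $14,640 = $541,680
Multiplied by 4: 4 × $541,680 = $2,166,720
Combined award: $2,166,720 + $187,280 = $2,354,000
Costs: 20% of $2,354,000 = $470,800
Award plus costs: $2,354,000 + $470,800 = $2,824,800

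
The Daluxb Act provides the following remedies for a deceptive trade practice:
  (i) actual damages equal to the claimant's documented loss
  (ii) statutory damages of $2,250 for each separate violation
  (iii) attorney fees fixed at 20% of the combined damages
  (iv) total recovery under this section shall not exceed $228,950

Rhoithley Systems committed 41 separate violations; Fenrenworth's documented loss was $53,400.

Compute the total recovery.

$174,780

Statutory damages: 41 × $2,250 = $92,250
Combined damages: $53,400 + $92,250 = $145,650
Attorney fees: 20% of $145,650 = $29,130
Total before cap: $145,650 + $29,130 = $174,780
Cap at $228,950: $174,780 is within the cap, no reduction.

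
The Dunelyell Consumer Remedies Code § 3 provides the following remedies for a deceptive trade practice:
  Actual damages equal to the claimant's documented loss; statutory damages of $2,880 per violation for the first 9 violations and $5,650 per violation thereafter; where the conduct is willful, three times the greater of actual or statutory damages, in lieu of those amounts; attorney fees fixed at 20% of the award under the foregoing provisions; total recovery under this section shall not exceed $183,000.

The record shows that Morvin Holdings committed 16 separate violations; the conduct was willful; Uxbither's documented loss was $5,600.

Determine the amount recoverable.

Total recovery: $183,000

First 9 violations: 9 × $2,880 = $25,920
Remaining violations: (16 − 9) × $5,650 = $39,550
Statutory damages: $25,920 + $39,550 = $65,470
Greater of actual damages ($5,600) or statutory damages ($65,470): $65,470
Trebled: 3 × $65,470 = $196,410
Attorney fees: 20% of $196,410 = $39,282
Total before cap: $196,410 + $39,282 = $235,692
Cap at $183,000: $235,692 exceeds the cap → $183,000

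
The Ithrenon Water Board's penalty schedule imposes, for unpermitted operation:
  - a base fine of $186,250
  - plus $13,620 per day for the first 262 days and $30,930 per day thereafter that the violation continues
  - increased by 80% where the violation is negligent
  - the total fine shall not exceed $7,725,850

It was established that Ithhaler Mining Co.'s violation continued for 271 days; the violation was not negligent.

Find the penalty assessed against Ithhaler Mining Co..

First 262 days: 262 × $13,620 = $3,568,440
Remaining days: (271 − 262) × $30,930 = $278,370
Per-day component: $3,568,440 + $278,370 = $3,846,810
Base plus per-day: $186,250 + $3,846,810 = $4,033,060
The violation was not negligent: no 80% increase.
Cap at $7,725,850: $4,033,060 is within the cap, no reduction.

Civil penalty: $4,033,060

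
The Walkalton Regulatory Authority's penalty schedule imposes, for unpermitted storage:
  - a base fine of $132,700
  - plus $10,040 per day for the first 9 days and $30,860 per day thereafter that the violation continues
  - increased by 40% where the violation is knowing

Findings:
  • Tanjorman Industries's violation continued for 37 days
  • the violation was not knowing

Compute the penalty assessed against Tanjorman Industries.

First 9 days: 9 × $10,040 = $90,360
Remaining days: (37 − 9) × $30,860 = $864,080
Per-day component: $90,360 + $864,080 = $954,440
Base plus per-day: $132,700 + $954,440 = $1,087,140
The violation was not knowing: no 40% increase.

$1,087,140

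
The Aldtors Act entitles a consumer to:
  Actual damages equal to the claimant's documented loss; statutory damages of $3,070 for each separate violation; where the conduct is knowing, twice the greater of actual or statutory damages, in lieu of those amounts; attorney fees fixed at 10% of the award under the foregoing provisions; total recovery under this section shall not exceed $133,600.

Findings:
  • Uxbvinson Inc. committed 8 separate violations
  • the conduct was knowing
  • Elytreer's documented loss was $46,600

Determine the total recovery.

$102,520

Statutory damages: 8 × $3,070 = $24,560
Greater of actual damages ($46,600) or statutory damages ($24,560): $46,600
Doubled: 2 × $46,600 = $93,200
Attorney fees: 10% of $93,200 = $9,320
Total before cap: $93,200 + $9,320 = $102,520
Cap at $133,600: $102,520 is within the cap, no reduction.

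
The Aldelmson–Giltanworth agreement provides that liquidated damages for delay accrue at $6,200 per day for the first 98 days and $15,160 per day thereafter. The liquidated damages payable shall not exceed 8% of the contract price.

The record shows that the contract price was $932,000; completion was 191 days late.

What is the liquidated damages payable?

First 98 days: 98 × $6,200 = $607,600
Remaining days: (191 − 98) × $15,160 = $1,409,880
Accrued per-day damages: $607,600 + $1,409,880 = $2,017,480
Cap: 8% of $932,000 = $74,560
Cap at $74,560: $2,017,480 exceeds the cap → $74,560

$74,560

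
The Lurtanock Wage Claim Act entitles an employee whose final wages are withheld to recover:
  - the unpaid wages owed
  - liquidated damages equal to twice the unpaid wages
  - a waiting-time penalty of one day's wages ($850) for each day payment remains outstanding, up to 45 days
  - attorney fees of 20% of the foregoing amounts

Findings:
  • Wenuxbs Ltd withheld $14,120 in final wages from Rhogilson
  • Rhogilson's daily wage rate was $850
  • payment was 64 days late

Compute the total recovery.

$96,732

Doubled: 2 × $14,120 = $28,240
Penalty days: min(64, 45) = 45
Waiting-time penalty: 45 × $850 = $38,250
Subtotal: $14,120 + $28,240 + $38,250 = $80,610
Attorney fees: 20% of $80,610 = $16,122
Total award: $80,610 + $16,122 = $96,732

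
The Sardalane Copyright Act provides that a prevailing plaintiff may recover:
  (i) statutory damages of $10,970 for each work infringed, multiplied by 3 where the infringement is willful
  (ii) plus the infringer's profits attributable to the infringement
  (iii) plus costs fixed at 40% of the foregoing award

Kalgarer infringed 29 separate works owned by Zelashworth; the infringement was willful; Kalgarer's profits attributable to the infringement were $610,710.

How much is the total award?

Award: $2,191,140

Statutory damages: 29 × $10,970 = $318,130
Trebled: 3 × $318,130 = $954,390
Combined award: $954,390 + $610,710 = $1,565,100
Costs: 40% of $1,565,100 = $626,040
Award plus costs: $1,565,100 + $626,040 = $2,191,140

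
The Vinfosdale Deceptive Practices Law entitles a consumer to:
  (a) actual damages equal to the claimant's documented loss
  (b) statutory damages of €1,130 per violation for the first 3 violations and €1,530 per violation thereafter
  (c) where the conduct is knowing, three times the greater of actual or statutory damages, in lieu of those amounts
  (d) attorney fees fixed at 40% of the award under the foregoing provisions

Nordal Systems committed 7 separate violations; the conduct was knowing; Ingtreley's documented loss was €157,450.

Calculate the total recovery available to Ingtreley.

€661,290

First 3 violations: 3 × €1,130 = €3,390
Remaining violations: (7 − 3) × €1,530 = €6,120
Statutory damages: €3,390 + €6,120 = €9,510
Greater of actual damages (€157,450) or statutory damages (€9,510): €157,450
Trebled: 3 × €157,450 = €472,350
Attorney fees: 40% of €472,350 = €188,940
Total recovery: €472,350 + €188,940 = €661,290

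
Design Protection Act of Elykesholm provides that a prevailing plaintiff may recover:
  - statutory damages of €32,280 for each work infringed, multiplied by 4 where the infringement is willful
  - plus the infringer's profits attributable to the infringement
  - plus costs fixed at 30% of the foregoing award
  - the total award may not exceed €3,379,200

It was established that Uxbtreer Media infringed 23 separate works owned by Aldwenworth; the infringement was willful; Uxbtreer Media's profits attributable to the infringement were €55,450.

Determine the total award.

Statutory damages: 23 × €32,280 = €742,440
Multiplied by 4: 4 × €742,440 = €2,969,760
Combined award: €2,969,760 + €55,450 = €3,025,210
Costs: 30% of €3,025,210 = €907,563
Award plus costs: €3,025,210 + €907,563 = €3,932,773
Cap at €3,379,200: €3,932,773 exceeds the cap → €3,379,200

€3,379,200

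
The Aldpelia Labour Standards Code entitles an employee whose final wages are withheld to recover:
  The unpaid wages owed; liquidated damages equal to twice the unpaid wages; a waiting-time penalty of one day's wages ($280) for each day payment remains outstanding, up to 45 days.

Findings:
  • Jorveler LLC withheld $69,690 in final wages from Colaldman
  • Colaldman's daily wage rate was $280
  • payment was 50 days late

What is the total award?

$221,670

Doubled: 2 × $69,690 = $139,380
Penalty days: min(50, 45) = 45
Waiting-time penalty: 45 × $280 = $12,600
Total award: $69,690 + $139,380 + $12,600 = $221,670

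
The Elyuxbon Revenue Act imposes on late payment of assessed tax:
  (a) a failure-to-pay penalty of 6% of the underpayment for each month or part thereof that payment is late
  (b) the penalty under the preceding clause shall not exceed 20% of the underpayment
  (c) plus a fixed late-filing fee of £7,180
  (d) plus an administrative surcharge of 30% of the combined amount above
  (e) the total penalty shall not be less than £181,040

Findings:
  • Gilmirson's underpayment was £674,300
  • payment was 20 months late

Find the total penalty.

£184,652

Accrued rate: 6% × 20 = 120%, capped at 20% → 20%
Failure-to-pay penalty: 20% of £674,300 = £134,860
Penalty before surcharge: £134,860 + £7,180 = £142,040
Administrative surcharge: 30% of £142,040 = £42,612
Total penalty: £142,040 + £42,612 = £184,652
Minimum £181,040: £184,652 meets the minimum, no increase.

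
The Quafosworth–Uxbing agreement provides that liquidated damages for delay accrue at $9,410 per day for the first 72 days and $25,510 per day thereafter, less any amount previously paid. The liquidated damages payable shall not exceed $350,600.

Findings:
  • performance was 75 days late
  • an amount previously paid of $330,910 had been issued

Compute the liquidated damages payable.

$350,600

First 72 days: 72 × $9,410 = $677,520
Remaining days: (75 − 72) × $25,510 = $76,530
Accrued per-day damages: $677,520 + $76,530 = $754,050
Less amount previously paid: $754,050 − $330,910 = $423,140
Cap at $350,600: $423,140 exceeds the cap → $350,600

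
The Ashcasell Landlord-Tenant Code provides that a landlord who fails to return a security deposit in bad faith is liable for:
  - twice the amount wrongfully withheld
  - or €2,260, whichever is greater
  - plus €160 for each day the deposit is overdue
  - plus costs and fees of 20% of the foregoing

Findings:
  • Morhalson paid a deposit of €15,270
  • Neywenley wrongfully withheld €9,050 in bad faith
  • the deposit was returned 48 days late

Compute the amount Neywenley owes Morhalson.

€30,936

Doubled: 2 × €9,050 = €18,100
Minimum €2,260: €18,100 meets the minimum, no increase.
Late-return penalty: 48 × €160 = €7,680
Damages plus late penalty: €18,100 + €7,680 = €25,780
Costs and fees: 20% of €25,780 = €5,156
Total recovery: €25,780 + €5,156 = €30,936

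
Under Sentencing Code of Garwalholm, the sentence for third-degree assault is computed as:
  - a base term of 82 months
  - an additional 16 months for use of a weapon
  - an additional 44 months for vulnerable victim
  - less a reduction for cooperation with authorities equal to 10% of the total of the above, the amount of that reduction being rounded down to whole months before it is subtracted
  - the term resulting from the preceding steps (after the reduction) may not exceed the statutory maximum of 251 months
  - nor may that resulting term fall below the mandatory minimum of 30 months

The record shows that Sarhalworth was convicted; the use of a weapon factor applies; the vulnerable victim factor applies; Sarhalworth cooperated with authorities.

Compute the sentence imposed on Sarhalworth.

128 months

Use of a weapon enhancement: +16 months
Vulnerable victim enhancement: +44 months
Adjusted term: 82 months + 16 months + 44 months = 142 months
Cooperation with authorities reduction: 10% of 142 months = 14 months (rounded down)
After reduction: 142 − 14 = 128 months
Cap at 251 months: 128 months is within the cap, no reduction.
Minimum 30 months: 128 months meets the minimum, no increase.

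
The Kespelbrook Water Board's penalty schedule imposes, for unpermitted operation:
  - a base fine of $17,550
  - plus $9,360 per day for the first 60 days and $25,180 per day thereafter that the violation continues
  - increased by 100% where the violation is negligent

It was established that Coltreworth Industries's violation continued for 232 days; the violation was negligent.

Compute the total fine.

$9,820,220

First 60 days: 60 × $9,360 = $561,600
Remaining days: (232 − 60) × $25,180 = $4,330,960
Per-day component: $561,600 + $4,330,960 = $4,892,560
Base plus per-day: $17,550 + $4,892,560 = $4,910,110
Enhancement: 100% of $4,910,110 = $4,910,110
Enhanced fine: $4,910,110 + $4,910,110 = $9,820,220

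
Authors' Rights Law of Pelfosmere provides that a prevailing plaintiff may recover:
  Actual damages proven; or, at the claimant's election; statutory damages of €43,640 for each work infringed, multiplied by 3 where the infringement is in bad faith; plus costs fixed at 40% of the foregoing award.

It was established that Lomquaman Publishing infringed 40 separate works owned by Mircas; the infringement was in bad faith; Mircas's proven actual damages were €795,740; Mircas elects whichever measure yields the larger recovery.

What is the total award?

Statutory damages: 40 × €43,640 = €1,745,600
Trebled: 3 × €1,745,600 = €5,236,800
Greater of actual damages (€795,740) or enhanced statutory damages (€5,236,800): €5,236,800
Costs: 40% of €5,236,800 = €2,094,720
Award plus costs: €5,236,800 + €2,094,720 = €7,331,520

€7,331,520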